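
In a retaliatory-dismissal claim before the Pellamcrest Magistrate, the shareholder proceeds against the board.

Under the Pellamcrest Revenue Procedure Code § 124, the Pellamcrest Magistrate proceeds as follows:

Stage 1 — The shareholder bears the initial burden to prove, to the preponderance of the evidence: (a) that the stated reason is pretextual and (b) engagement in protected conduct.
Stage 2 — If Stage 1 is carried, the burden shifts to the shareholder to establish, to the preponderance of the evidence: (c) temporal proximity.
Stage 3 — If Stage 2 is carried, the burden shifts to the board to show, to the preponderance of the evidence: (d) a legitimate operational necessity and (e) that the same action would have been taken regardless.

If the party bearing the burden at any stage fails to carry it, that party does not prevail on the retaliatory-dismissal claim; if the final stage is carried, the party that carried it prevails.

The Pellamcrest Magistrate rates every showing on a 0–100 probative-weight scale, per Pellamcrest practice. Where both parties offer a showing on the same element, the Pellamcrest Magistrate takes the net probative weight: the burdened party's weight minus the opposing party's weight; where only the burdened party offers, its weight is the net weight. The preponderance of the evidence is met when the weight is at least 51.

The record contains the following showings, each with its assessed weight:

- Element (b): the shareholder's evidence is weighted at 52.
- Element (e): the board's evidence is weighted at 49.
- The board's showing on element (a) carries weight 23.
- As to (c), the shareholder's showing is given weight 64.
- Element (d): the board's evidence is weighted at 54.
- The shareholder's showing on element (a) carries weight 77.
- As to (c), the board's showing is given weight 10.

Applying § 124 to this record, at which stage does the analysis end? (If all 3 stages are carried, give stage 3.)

stage 3

At Stage 1 the shareholder must meet the preponderance of the evidence (weight is at least 51): on (a) the weight is 77 less the opposing 23 gives net 54, which does reach 51, so (a) meets the standard; on (b) the weight is 52, which does reach 51, so (b) meets the standard.
  Stage 1 is satisfied; the shareholder continues to bear the burden.
At Stage 2 the shareholder must meet the preponderance of the evidence (weight is at least 51): on (c) the weight is 64 less the opposing 10 gives net 54, ≥ 51, so (c) meets the standard.
  The shareholder carries Stage 2; the board now bears the burden.
At Stage 3 the board must meet the preponderance of the evidence (weight is at least 51): on (d) the weight is 54, ≥ 51, so (d) meets the standard; on (e) the weight is 49, which does not reach 51, so (e) does not meet the standard.
  The board does not carry Stage 3.
The shareholder prevails.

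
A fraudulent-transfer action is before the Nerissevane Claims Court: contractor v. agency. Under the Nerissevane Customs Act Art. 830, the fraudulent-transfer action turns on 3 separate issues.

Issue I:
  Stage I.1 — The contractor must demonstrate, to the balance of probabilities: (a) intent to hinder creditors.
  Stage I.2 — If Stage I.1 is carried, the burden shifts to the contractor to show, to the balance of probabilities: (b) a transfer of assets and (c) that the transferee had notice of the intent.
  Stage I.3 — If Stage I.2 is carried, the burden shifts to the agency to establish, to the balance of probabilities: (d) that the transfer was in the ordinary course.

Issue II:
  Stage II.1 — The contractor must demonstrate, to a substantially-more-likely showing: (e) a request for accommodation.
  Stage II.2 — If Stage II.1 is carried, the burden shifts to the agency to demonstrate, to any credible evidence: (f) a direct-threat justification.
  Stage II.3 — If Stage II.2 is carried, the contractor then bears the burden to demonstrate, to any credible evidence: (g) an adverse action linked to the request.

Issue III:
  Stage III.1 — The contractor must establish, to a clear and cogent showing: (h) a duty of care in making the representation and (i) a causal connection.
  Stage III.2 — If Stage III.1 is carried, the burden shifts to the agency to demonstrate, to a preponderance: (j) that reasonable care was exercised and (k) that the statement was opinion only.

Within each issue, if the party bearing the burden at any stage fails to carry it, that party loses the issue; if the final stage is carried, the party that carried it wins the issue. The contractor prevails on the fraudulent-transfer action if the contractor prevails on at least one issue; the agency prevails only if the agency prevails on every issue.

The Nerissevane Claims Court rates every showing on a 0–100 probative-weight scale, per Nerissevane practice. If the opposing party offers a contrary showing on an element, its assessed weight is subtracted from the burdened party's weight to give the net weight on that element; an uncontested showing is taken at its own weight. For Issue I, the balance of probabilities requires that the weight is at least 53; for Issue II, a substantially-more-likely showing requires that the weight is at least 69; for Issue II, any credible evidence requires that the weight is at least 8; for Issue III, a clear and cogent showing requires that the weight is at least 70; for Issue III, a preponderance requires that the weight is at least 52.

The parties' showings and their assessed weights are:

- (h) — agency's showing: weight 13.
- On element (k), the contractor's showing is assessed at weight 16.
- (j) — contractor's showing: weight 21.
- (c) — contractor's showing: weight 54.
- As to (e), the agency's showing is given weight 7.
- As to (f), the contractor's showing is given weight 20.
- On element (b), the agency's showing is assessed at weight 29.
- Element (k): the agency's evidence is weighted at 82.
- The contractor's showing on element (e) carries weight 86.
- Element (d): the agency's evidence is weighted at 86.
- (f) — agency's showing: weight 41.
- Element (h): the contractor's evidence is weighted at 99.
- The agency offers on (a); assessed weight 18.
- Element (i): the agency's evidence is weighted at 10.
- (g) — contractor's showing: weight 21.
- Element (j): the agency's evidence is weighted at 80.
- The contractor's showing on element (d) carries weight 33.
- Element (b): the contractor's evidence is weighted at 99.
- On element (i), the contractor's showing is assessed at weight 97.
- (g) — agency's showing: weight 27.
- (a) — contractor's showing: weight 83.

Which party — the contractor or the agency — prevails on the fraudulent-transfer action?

agency

— Issue I —
Stage I.1 (contractor, the balance of probabilities, weight is at least 53): (a) net 83−18=65 ≥ 53 — meets.
  Stage I.1 carried; the burden remains with the contractor.
Stage I.2 (contractor, the balance of probabilities, weight is at least 53): (b) net 99−29=70 ≥ 53 — meets; (c) 54 ≥ 53 — meets.
  Stage I.2 carried; the burden shifts to the agency.
Stage I.3 (agency, the balance of probabilities, weight is at least 53): (d) net 86−33=53 ≥ 53 — meets.
  Stage I.3 carried; the final stage is satisfied.
With every stage satisfied, the agency prevails on this issue.
— Issue II —
Stage II.1 (contractor, a substantially-more-likely showing, weight is at least 69): (e) net 86−7=79 ≥ 69 — meets.
  All elements met. The burden passes to the agency.
Stage II.2 (agency, any credible evidence, weight is at least 8): (f) net 41−20=21 ≥ 8 — meets.
  The agency carries Stage II.2; the contractor now bears the burden.
Stage II.3 (contractor, any credible evidence, weight is at least 8): (g) net 21−27=-6 < 8 — fails.
  The contractor does not carry Stage II.3.
The agency prevails on this issue.
— Issue III —
At Stage III.1 the contractor must meet a clear and cogent showing (weight is at least 70): on (h) the weight is 99 less the opposing 13 gives net 86, ≥ 70, so (h) meets the standard; on (i) the weight is 97 less the opposing 10 gives net 87, which does reach 70, so (i) meets the standard.
  Stage III.1 carried; the burden shifts to the agency.
At Stage III.2 the agency must meet a preponderance (weight is at least 52): on (j) the weight is 80 less the opposing 21 gives net 59, which does reach 52, so (j) meets the standard; on (k) the weight is 82 less the opposing 16 gives net 66, ≥ 52, so (k) meets the standard.
  The agency carries the last stage.
All stages carried — the agency prevails on this issue.
Per-issue: Issue I → agency; Issue II → agency; Issue III → agency. The contractor must prevail on at least one issue; overall, the agency prevails.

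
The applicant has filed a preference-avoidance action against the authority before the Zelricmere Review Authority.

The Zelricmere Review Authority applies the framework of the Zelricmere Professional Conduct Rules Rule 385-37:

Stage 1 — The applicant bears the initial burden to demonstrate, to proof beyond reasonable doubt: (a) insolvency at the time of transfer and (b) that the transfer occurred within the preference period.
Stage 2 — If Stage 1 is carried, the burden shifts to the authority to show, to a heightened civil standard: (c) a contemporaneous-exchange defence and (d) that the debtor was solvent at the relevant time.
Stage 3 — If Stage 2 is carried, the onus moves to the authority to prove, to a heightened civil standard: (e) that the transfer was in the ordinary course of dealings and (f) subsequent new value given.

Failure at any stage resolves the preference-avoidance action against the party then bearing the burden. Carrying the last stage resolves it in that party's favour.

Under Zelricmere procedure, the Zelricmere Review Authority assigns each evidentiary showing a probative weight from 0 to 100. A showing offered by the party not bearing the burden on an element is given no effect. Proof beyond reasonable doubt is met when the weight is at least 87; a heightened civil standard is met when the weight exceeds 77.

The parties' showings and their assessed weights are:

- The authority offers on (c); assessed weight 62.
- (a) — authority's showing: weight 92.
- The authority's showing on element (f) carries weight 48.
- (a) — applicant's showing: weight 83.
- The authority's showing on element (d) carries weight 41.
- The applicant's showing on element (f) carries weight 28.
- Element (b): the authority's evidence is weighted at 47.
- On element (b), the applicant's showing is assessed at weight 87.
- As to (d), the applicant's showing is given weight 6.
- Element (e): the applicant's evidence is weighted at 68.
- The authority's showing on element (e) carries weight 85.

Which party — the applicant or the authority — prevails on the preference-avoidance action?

Stage 1 (applicant, proof beyond reasonable doubt, weight is at least 87): (a) 83 (authority's 92 disregarded) < 87 — fails; (b) 87 (authority's 47 disregarded) ≥ 87 — meets.
  The applicant does not carry Stage 1.
The analysis ends at Stage 1; the authority prevails.

authority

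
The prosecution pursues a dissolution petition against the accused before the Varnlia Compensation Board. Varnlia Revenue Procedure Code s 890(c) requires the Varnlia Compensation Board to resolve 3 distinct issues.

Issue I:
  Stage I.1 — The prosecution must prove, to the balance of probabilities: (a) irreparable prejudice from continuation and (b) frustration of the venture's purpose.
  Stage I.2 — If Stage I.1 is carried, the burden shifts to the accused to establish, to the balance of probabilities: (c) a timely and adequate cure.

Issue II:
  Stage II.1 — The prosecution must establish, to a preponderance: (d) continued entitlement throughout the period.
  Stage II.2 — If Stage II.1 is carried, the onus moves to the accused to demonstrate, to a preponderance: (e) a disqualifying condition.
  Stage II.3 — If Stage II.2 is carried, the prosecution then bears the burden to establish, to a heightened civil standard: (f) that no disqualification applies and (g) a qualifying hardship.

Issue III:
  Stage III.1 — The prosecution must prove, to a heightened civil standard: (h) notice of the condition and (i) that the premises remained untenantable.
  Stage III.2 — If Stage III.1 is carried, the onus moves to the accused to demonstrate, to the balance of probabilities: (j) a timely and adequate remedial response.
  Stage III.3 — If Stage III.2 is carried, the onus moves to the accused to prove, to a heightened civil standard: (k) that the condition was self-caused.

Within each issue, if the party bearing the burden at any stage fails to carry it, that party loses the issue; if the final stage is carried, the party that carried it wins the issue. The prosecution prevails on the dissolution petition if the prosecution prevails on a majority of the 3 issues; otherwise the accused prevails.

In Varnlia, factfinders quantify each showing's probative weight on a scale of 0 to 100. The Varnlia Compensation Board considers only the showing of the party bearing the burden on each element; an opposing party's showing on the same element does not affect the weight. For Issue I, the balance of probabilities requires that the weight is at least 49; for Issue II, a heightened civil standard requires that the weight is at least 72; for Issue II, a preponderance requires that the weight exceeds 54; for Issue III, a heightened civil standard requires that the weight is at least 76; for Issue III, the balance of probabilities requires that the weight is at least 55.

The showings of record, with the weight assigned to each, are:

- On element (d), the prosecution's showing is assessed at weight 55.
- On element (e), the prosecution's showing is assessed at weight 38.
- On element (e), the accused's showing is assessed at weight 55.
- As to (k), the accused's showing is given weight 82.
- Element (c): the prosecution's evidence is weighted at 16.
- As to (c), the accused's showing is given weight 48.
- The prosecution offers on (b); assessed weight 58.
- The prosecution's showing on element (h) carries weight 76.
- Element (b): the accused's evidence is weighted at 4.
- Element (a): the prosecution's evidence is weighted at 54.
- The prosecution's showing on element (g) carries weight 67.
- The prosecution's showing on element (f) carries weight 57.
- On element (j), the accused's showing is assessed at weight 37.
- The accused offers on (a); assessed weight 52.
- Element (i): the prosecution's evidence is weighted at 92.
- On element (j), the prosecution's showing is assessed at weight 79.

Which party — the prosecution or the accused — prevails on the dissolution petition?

prosecution

— Issue I —
Stage I.1 — burden on prosecution; standard: the balance of probabilities (weight is at least 49).
    (a): 54 (accused's 52 disregarded) ≥ 49 [met]
    (b): 58 (accused's 4 disregarded) ≥ 49 [met]
  All elements met. The burden passes to the accused.
Stage I.2 — burden on accused; standard: the balance of probabilities (weight is at least 49).
    (c): 48 (prosecution's 16 disregarded) < 49 [not met]
  The accused does not carry Stage I.2.
The prosecution prevails on this issue.
— Issue II —
Stage II.1 — burden on prosecution; standard: a preponderance (weight exceeds 54).
    (d): 55 > 54 [met]
  All elements met. The burden passes to the accused.
Stage II.2 — burden on accused; standard: a preponderance (weight exceeds 54).
    (e): 55 (prosecution's 38 disregarded) > 54 [met]
  Stage II.2 carried; the burden shifts to the prosecution.
Stage II.3 — burden on prosecution; standard: a heightened civil standard (weight is at least 72).
    (f): 57 < 72 [not met]
    (g): 67 < 72 [not met]
  The prosecution does not carry Stage II.3.
The analysis ends at Stage II.3; the accused prevails on this issue.
— Issue III —
Stage III.1 (prosecution, a heightened civil standard, weight is at least 76): (h) 76 ≥ 76 — meets; (i) 92 ≥ 76 — meets.
  Stage III.1 is satisfied; the onus moves to the accused.
Stage III.2 (accused, the balance of probabilities, weight is at least 55): (j) 37 (prosecution's 79 disregarded) < 55 — fails.
  The accused does not carry Stage III.2.
So the prosecution prevails on this issue.
Per-issue: Issue I → prosecution; Issue II → accused; Issue III → prosecution. The prosecution must prevail on a majority of issues; overall, the prosecution prevails.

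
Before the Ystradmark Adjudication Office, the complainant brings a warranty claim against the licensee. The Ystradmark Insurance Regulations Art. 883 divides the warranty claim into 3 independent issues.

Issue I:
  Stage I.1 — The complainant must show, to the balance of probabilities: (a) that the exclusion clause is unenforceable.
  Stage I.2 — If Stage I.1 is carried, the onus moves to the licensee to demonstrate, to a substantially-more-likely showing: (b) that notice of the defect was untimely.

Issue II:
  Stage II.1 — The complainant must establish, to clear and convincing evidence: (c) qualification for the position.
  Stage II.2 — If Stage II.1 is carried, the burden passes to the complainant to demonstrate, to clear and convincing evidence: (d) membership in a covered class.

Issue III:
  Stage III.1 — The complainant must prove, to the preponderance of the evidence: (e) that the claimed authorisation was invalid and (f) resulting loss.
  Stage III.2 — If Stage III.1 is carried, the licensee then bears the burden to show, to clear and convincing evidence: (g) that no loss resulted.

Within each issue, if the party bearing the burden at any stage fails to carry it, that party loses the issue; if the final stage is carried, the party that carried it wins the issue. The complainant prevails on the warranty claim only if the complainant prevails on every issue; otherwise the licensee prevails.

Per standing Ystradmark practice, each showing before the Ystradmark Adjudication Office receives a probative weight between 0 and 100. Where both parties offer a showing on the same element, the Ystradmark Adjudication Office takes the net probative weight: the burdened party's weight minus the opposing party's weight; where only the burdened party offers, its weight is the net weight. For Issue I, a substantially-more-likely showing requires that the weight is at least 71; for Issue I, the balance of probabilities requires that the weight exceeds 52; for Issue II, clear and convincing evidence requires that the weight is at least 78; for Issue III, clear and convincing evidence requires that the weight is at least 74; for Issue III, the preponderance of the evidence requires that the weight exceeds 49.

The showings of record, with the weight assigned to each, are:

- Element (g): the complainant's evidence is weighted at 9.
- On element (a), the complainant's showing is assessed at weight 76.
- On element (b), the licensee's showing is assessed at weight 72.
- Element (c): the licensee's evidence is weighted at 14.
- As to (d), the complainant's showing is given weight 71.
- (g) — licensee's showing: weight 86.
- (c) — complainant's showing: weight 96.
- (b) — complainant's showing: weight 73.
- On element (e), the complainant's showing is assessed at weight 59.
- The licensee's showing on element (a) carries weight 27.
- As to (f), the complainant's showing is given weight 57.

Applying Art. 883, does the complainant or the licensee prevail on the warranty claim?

licensee

— Issue I —
Stage I.1 — burden on complainant; standard: the balance of probabilities (weight exceeds 52).
    (a): 76 − 27 = 49 ≤ 52 [not met]
  Not every element is met, so the complainant fails to carry Stage I.1.
The licensee prevails on this issue.
— Issue II —
At Stage II.1 the complainant must meet clear and convincing evidence (weight is at least 78): on (c) the weight is 96 less the opposing 14 gives net 82, which does reach 78, so (c) meets the standard.
  Stage II.1 is satisfied; the complainant continues to bear the burden.
At Stage II.2 the complainant must meet clear and convincing evidence (weight is at least 78): on (d) the weight is 71, < 78, so (d) does not meet the standard.
  Not every element is met, so the complainant fails to carry Stage II.2.
So the licensee prevails on this issue.
— Issue III —
At Stage III.1 the complainant must meet the preponderance of the evidence (weight exceeds 49): on (e) the weight is 59, which does exceed 49, so (e) meets the standard; on (f) the weight is 57, which does exceed 49, so (f) meets the standard.
  The complainant carries Stage III.1; the licensee now bears the burden.
At Stage III.2 the licensee must meet clear and convincing evidence (weight is at least 74): on (g) the weight is 86 less the opposing 9 gives net 77, which does reach 74, so (g) meets the standard.
  All elements met at the final stage.
All stages carried — the licensee prevails on this issue.
Per-issue: Issue I → licensee; Issue II → licensee; Issue III → licensee. The complainant must prevail on every issue; overall, the licensee prevails.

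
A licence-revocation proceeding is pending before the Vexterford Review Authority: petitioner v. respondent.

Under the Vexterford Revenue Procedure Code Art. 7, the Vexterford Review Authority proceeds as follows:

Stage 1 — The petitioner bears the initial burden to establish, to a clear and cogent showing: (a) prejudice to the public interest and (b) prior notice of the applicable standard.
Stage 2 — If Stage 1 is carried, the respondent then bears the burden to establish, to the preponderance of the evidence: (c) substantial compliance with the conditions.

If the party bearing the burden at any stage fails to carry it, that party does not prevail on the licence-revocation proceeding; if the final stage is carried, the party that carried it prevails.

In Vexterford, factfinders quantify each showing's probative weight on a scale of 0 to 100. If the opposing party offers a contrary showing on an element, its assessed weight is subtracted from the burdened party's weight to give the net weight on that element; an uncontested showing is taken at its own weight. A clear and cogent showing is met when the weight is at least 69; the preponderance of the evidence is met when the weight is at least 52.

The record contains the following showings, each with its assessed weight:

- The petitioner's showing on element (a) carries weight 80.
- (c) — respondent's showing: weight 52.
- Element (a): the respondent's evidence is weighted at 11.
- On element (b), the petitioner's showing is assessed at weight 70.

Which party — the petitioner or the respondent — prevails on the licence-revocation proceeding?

respondent

Stage 1 (petitioner, a clear and cogent showing, weight is at least 69): (a) net 80−11=69 ≥ 69 — meets; (b) 70 ≥ 69 — meets.
  The petitioner carries Stage 1; the respondent now bears the burden.
Stage 2 (respondent, the preponderance of the evidence, weight is at least 52): (c) 52 ≥ 52 — meets.
  Stage 2 carried; the final stage is satisfied.
With every stage satisfied, the respondent prevails.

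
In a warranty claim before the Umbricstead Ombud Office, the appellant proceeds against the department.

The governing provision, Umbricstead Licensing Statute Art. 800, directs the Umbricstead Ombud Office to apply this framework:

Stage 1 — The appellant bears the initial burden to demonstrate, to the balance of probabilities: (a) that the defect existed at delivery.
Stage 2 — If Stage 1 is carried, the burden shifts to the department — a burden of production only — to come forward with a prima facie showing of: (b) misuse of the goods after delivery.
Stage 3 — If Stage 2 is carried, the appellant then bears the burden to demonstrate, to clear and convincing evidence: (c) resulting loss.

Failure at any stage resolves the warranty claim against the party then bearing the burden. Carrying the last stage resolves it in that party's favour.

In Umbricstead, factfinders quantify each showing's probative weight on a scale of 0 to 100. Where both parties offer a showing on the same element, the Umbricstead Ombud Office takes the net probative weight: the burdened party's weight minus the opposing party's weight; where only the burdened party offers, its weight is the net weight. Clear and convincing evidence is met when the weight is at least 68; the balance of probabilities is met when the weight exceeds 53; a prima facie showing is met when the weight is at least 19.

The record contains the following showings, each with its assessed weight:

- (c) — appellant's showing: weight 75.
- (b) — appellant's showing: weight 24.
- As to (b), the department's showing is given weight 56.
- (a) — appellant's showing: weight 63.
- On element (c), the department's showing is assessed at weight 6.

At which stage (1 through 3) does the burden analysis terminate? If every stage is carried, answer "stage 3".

Stage 1 — burden on appellant; standard: the balance of probabilities (weight exceeds 53).
    (a): 63 > 53 [met]
  Stage 1 carried; the burden shifts to the department.
Stage 2 — burden on department; standard: a prima facie showing (weight is at least 19).
    (b): 56 − 24 = 32 ≥ 19 [met]
  The department carries Stage 2; the appellant now bears the burden.
Stage 3 — burden on appellant; standard: clear and convincing evidence (weight is at least 68).
    (c): 75 − 6 = 69 ≥ 68 [met]
  The appellant carries the last stage.
All stages carried — the appellant prevails.

stage 3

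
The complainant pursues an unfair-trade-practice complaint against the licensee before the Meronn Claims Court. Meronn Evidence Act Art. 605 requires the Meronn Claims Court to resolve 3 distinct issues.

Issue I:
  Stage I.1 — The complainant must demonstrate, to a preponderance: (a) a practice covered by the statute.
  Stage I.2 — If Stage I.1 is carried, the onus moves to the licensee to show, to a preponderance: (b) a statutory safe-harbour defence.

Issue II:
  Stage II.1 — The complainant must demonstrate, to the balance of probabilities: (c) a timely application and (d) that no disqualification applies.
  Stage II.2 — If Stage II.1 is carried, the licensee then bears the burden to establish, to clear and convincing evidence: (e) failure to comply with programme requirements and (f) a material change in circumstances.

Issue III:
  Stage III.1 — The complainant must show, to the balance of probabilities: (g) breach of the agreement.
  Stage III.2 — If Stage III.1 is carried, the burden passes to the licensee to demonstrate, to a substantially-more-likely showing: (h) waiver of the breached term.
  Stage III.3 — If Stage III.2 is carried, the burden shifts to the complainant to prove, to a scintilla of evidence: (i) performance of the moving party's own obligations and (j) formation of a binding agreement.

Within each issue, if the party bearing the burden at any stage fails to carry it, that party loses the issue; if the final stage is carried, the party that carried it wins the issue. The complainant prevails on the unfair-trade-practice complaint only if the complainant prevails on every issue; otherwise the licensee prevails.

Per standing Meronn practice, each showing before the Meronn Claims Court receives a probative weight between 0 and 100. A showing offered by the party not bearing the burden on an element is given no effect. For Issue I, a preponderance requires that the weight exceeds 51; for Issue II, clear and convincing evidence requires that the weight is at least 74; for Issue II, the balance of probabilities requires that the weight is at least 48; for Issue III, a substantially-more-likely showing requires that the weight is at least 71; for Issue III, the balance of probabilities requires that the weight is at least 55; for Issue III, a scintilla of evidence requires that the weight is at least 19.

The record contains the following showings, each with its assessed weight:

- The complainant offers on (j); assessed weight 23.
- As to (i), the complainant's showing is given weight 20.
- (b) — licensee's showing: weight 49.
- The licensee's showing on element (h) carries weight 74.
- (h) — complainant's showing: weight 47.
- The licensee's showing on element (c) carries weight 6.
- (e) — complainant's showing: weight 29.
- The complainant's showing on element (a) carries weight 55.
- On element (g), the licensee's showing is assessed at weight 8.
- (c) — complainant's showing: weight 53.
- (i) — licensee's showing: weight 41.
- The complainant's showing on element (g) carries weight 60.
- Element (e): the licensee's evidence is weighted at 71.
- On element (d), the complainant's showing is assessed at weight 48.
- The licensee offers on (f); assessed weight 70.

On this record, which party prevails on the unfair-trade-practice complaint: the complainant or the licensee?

complainant

— Issue I —
Stage I.1 — burden on complainant; standard: a preponderance (weight exceeds 51).
    (a): 55 > 51 [met]
  The complainant carries Stage I.1; the licensee now bears the burden.
Stage I.2 — burden on licensee; standard: a preponderance (weight exceeds 51).
    (b): 49 ≤ 51 [not met]
  Not every element is met, so the licensee fails to carry Stage I.2.
The complainant prevails on this issue.
— Issue II —
Stage II.1 (complainant, the balance of probabilities, weight is at least 48): (c) 53 (licensee's 6 disregarded) ≥ 48 — meets; (d) 48 ≥ 48 — meets.
  The complainant carries Stage II.1; the licensee now bears the burden.
Stage II.2 (licensee, clear and convincing evidence, weight is at least 74): (e) 71 (complainant's 29 disregarded) < 74 — fails; (f) 70 < 74 — fails.
  The licensee does not carry Stage II.2.
The complainant prevails on this issue.
— Issue III —
At Stage III.1 the complainant must meet the balance of probabilities (weight is at least 55): on (g) the weight is 60 (the licensee's 8 is given no effect), ≥ 55, so (g) meets the standard.
  The complainant carries Stage III.1; the licensee now bears the burden.
At Stage III.2 the licensee must meet a substantially-more-likely showing (weight is at least 71): on (h) the weight is 74 (the complainant's 47 is given no effect), which does reach 71, so (h) meets the standard.
  All elements met. The burden passes to the complainant.
At Stage III.3 the complainant must meet a scintilla of evidence (weight is at least 19): on (i) the weight is 20 (the licensee's 41 is given no effect), which does reach 19, so (i) meets the standard; on (j) the weight is 23, which does reach 19, so (j) meets the standard.
  All elements met at the final stage.
Every stage carried; the complainant prevails on this issue.
Per-issue: Issue I → complainant; Issue II → complainant; Issue III → complainant. The complainant must prevail on every issue; overall, the complainant prevails.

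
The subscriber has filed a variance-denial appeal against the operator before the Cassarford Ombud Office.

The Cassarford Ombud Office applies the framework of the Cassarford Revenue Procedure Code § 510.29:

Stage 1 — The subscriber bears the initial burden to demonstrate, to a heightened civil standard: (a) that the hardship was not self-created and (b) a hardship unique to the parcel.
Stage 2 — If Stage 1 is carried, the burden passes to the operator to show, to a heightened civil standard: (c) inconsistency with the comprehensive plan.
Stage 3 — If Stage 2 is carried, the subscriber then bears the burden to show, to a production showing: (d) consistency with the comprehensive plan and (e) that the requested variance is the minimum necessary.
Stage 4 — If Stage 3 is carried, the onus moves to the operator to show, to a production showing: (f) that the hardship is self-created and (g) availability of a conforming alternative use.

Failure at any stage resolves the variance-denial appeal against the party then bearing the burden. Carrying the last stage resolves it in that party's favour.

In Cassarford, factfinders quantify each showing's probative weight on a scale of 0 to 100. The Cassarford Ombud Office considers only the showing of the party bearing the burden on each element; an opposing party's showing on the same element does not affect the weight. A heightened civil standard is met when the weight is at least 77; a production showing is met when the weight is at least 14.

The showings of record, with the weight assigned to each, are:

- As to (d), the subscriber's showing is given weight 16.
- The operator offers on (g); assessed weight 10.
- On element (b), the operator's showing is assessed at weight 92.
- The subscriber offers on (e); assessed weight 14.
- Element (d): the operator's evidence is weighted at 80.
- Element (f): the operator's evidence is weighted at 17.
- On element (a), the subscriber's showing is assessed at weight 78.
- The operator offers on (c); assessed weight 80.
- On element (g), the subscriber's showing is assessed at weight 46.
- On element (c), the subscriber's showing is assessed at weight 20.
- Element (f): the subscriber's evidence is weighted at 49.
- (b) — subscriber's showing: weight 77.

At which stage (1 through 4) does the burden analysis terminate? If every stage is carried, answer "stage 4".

stage 4

At Stage 1 the subscriber must meet a heightened civil standard (weight is at least 77): on (a) the weight is 78, which does reach 77, so (a) meets the standard; on (b) the weight is 77 (the operator's 92 is given no effect), ≥ 77, so (b) meets the standard.
  All elements met. The burden passes to the operator.
At Stage 2 the operator must meet a heightened civil standard (weight is at least 77): on (c) the weight is 80 (the subscriber's 20 is given no effect), ≥ 77, so (c) meets the standard.
  Stage 2 is satisfied; the onus moves to the subscriber.
At Stage 3 the subscriber must meet a production showing (weight is at least 14): on (d) the weight is 16 (the operator's 80 is given no effect), ≥ 14, so (d) meets the standard; on (e) the weight is 14, ≥ 14, so (e) meets the standard.
  Stage 3 carried; the burden shifts to the operator.
At Stage 4 the operator must meet a production showing (weight is at least 14): on (f) the weight is 17 (the subscriber's 49 is given no effect), ≥ 14, so (f) meets the standard; on (g) the weight is 10 (the subscriber's 46 is given no effect), which does not reach 14, so (g) does not meet the standard.
  Not every element is met, so the operator fails to carry Stage 4.
The analysis ends at Stage 4; the subscriber prevails.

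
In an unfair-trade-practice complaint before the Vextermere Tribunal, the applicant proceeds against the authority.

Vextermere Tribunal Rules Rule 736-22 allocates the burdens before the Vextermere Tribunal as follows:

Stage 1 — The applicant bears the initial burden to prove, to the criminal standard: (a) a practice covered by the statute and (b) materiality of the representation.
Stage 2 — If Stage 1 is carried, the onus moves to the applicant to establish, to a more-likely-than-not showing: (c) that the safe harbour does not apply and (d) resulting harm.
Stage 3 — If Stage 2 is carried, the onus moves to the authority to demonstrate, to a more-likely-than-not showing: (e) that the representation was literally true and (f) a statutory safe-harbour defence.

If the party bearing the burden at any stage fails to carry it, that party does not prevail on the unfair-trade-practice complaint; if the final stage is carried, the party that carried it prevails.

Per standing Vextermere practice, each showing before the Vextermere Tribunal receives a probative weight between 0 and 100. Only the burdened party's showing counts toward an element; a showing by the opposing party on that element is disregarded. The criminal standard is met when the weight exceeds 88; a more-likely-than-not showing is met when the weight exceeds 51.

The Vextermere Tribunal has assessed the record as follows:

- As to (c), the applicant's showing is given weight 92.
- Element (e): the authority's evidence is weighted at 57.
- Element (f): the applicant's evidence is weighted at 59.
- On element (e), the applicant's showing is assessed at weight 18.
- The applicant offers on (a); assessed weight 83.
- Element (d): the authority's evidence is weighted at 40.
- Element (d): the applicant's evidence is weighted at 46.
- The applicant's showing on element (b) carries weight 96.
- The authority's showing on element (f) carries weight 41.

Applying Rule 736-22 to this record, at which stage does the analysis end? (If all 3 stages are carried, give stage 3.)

Stage 1 — burden on applicant; standard: the criminal standard (weight exceeds 88).
    (a): 83 ≤ 88 [not met]
    (b): 96 > 88 [met]
  The applicant does not carry Stage 1.
The authority prevails.

stage 1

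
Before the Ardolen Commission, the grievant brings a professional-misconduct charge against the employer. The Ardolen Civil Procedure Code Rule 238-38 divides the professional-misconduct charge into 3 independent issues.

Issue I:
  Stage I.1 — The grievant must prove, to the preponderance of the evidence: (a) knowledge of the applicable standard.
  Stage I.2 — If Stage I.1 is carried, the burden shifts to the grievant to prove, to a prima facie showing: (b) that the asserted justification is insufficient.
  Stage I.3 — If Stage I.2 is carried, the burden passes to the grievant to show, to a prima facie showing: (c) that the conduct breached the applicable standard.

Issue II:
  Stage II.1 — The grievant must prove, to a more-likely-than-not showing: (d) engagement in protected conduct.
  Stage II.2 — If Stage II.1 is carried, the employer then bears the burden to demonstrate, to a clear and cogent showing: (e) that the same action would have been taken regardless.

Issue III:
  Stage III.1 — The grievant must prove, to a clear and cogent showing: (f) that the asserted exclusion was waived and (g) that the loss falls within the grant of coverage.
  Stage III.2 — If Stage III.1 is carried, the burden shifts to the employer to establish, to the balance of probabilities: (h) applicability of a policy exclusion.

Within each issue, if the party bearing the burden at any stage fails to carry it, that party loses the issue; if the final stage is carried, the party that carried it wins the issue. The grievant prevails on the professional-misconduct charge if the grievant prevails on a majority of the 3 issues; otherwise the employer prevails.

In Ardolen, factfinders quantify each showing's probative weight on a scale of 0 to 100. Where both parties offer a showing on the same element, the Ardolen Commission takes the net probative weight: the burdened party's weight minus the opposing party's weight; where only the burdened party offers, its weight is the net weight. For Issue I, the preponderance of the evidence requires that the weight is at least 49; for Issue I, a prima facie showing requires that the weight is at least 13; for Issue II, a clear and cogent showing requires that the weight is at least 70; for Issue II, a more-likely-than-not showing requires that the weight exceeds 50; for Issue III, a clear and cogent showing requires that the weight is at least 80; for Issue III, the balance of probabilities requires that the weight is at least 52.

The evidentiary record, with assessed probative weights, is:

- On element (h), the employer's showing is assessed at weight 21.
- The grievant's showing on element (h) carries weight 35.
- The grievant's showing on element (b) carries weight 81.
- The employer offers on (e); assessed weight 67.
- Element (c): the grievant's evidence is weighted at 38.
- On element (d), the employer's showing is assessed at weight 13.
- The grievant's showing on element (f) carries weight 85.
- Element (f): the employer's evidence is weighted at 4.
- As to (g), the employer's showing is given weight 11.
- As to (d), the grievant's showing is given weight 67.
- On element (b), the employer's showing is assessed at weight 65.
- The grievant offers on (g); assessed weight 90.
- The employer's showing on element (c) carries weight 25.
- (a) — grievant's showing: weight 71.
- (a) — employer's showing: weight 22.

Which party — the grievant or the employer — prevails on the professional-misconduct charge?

— Issue I —
At Stage I.1 the grievant must meet the preponderance of the evidence (weight is at least 49): on (a) the weight is 71 less the opposing 22 gives net 49, which does reach 49, so (a) meets the standard.
  All elements met. The grievant retains the burden for Stage I.2.
At Stage I.2 the grievant must meet a prima facie showing (weight is at least 13): on (b) the weight is 81 less the opposing 65 gives net 16, which does reach 13, so (b) meets the standard.
  Stage I.2 carried; the burden remains with the grievant.
At Stage I.3 the grievant must meet a prima facie showing (weight is at least 13): on (c) the weight is 38 less the opposing 25 gives net 13, ≥ 13, so (c) meets the standard.
  Stage I.3 carried; the final stage is satisfied.
Every stage carried; the grievant prevails on this issue.
— Issue II —
At Stage II.1 the grievant must meet a more-likely-than-not showing (weight exceeds 50): on (d) the weight is 67 less the opposing 13 gives net 54, which does exceed 50, so (d) meets the standard.
  Stage II.1 is satisfied; the onus moves to the employer.
At Stage II.2 the employer must meet a clear and cogent showing (weight is at least 70): on (e) the weight is 67, which does not reach 70, so (e) does not meet the standard.
  The employer does not carry Stage II.2.
The analysis ends at Stage II.2; the grievant prevails on this issue.
— Issue III —
At Stage III.1 the grievant must meet a clear and cogent showing (weight is at least 80): on (f) the weight is 85 less the opposing 4 gives net 81, ≥ 80, so (f) meets the standard; on (g) the weight is 90 less the opposing 11 gives net 79, which does not reach 80, so (g) does not meet the standard.
  Not every element is met, so the grievant fails to carry Stage III.1.
The employer prevails on this issue.
Per-issue: Issue I → grievant; Issue II → grievant; Issue III → employer. The grievant must prevail on a majority of issues; overall, the grievant prevails.

grievant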